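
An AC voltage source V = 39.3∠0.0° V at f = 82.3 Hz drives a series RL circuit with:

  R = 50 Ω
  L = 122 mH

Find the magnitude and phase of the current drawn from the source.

Step 1 — Angular frequency: ω = 2π·f = 2π·82.3 = 517.1 rad/s.
Step 2 — Component impedances:
  R: Z = R = 50 Ω
  L: Z = jωL = j·517.1·0.122 = 0 + j63.09 Ω
Step 3 — Series combination: Z_total = R + L = 50 + j63.09 Ω = 80.5∠51.6° Ω.
Step 4 — Source phasor: V = 39.3∠0.0° V = 39.3 V.
Step 5 — Ohm's law: I = V / Z_total = (39.3) / (50 + j63.09) = 0.3032 - j0.3826 A.
Step 6 — Convert to polar: |I| = 0.4882 A, ∠I = -51.6°.

I = 0.4882∠-51.6° A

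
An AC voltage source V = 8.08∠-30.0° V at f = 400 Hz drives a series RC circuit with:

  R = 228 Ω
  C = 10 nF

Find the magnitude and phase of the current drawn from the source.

Step 1 — Angular frequency: ω = 2π·f = 2π·400 = 2513 rad/s.
Step 2 — Component impedances:
  R: Z = R = 228 Ω
  C: Z = 1/(jωC) = -j/(ω·C) = 0 - j3.979e+04 Ω
Step 3 — Series combination: Z_total = R + C = 228 - j3.979e+04 Ω = 3.979e+04∠-89.7° Ω.
Step 4 — Source phasor: V = 8.08∠-30.0° V = 6.997 - j4.04 V.
Step 5 — Ohm's law: I = V / Z_total = (6.997 - j4.04) / (228 - j3.979e+04) = 0.0001025 + j0.0001753 A.
Step 6 — Convert to polar: |I| = 0.0002031 A, ∠I = 59.7°.

I = 0.0002031∠59.7° A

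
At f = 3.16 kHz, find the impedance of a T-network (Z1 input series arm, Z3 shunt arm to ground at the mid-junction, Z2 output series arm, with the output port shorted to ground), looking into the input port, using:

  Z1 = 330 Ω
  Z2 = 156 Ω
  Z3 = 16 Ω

Step 1 — Angular frequency: ω = 2π·f = 2π·3160 = 1.985e+04 rad/s.
Step 2 — Component impedances:
  Z1: Z = R = 330 Ω
  Z2: Z = R = 156 Ω
  Z3: Z = R = 16 Ω
Step 3 — With the output port shorted to ground, the output series arm Z2 runs from the junction to ground; the shunt arm Z3 also runs from the junction to ground. They appear in parallel: Z3 || Z2 = 14.51 Ω.
Step 4 — Series with input arm Z1: Z_in = Z1 + (Z3 || Z2) = 344.5 Ω = 344.5∠0.0° Ω.

Z = 344.5 Ω = 344.5∠0.0° Ω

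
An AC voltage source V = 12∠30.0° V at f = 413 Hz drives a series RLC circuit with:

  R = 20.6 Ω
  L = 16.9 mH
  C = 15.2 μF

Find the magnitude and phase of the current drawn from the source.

Step 1 — Angular frequency: ω = 2π·f = 2π·413 = 2595 rad/s.
Step 2 — Component impedances:
  R: Z = R = 20.6 Ω
  L: Z = jωL = j·2595·0.0169 = 0 + j43.85 Ω
  C: Z = 1/(jωC) = -j/(ω·C) = 0 - j25.35 Ω
Step 3 — Series combination: Z_total = R + L + C = 20.6 + j18.5 Ω = 27.69∠41.9° Ω.
Step 4 — Source phasor: V = 12∠30.0° V = 10.39 + j6 V.
Step 5 — Ohm's law: I = V / Z_total = (10.39 + j6) / (20.6 + j18.5) = 0.424 - j0.08958 A.
Step 6 — Convert to polar: |I| = 0.4334 A, ∠I = -11.9°.

I = 0.4334∠-11.9° A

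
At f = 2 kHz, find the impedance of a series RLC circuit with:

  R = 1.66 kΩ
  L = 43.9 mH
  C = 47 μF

Step 1 — Angular frequency: ω = 2π·f = 2π·2000 = 1.257e+04 rad/s.
Step 2 — Component impedances:
  R: Z = R = 1660 Ω
  L: Z = jωL = j·1.257e+04·0.0439 = 0 + j551.7 Ω
  C: Z = 1/(jωC) = -j/(ω·C) = 0 - j1.693 Ω
Step 3 — Series combination: Z_total = R + L + C = 1660 + j550 Ω = 1749∠18.3° Ω.

Z = 1660 + j550 Ω = 1749∠18.3° Ω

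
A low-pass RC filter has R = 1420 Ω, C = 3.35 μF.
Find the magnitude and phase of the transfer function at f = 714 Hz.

Step 1 — Angular frequency: ω = 2π·714 = 4486 rad/s.
Step 2 — Transfer function: H(jω) = 1/(1 + jωRC).
Step 3 — Denominator: 1 + jωRC = 1 + j·4486·1420·3.35e-06 = 1 + j21.34.
Step 4 — H = 0.002191 - j0.04676.
Step 5 — Magnitude: |H| = 0.04681 (-26.6 dB); phase: φ = -87.3°.

|H| = 0.04681 (-26.6 dB), φ = -87.3°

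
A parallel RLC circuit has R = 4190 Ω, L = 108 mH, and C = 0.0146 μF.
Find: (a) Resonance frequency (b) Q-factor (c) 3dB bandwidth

Step 1 — Resonance: ω₀ = 1/√(LC) = 1/√(0.108·1.46e-08) = 2.518e+04 rad/s.
Step 2 — f₀ = ω₀/(2π) = 4008 Hz.
Step 3 — Parallel Q: Q = R/(ω₀L) = 4190/(2.518e+04·0.108) = 1.541.
Step 4 — Bandwidth: Δω = ω₀/Q = 1.635e+04 rad/s; BW = Δω/(2π) = 2602 Hz.

(a) f₀ = 4008 Hz  (b) Q = 1.541  (c) BW = 2602 Hz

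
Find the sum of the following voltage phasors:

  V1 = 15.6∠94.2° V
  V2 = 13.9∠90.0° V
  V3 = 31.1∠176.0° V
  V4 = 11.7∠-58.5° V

Step 1 — Convert each phasor to rectangular form:
  V1 = 15.6·(cos(94.2°) + j·sin(94.2°)) = -1.143 + j15.56 V
  V2 = 13.9·(cos(90.0°) + j·sin(90.0°)) = 0 + j13.9 V
  V3 = 31.1·(cos(176.0°) + j·sin(176.0°)) = -31.02 + j2.169 V
  V4 = 11.7·(cos(-58.5°) + j·sin(-58.5°)) = 6.113 - j9.976 V
Step 2 — Sum components: V_total = -26.05 + j21.65 V.
Step 3 — Convert to polar: |V_total| = 33.88 V, ∠V_total = 140.3°.

V_total = 33.88∠140.3° V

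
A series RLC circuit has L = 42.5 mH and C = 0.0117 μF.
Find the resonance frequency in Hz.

Step 1 — Resonance condition Im(Z)=0 gives ω₀ = 1/√(LC).
Step 2 — ω₀ = 1/√(0.0425·1.17e-08) = 4.484e+04 rad/s.
Step 3 — f₀ = ω₀/(2π) = 7137 Hz.

f₀ = 7137 Hz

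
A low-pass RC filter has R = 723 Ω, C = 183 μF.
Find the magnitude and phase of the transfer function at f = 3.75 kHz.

Step 1 — Angular frequency: ω = 2π·3750 = 2.356e+04 rad/s.
Step 2 — Transfer function: H(jω) = 1/(1 + jωRC).
Step 3 — Denominator: 1 + jωRC = 1 + j·2.356e+04·723·0.000183 = 1 + j3117.
Step 4 — H = 1.029e-07 - j0.0003208.
Step 5 — Magnitude: |H| = 0.0003208 (-69.9 dB); phase: φ = -90.0°.

|H| = 0.0003208 (-69.9 dB), φ = -90.0°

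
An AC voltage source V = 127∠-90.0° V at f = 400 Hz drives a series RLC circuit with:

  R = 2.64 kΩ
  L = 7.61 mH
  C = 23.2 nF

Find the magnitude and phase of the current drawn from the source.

Step 1 — Angular frequency: ω = 2π·f = 2π·400 = 2513 rad/s.
Step 2 — Component impedances:
  R: Z = R = 2640 Ω
  L: Z = jωL = j·2513·0.00761 = 0 + j19.13 Ω
  C: Z = 1/(jωC) = -j/(ω·C) = 0 - j1.715e+04 Ω
Step 3 — Series combination: Z_total = R + L + C = 2640 - j1.713e+04 Ω = 1.733e+04∠-81.2° Ω.
Step 4 — Source phasor: V = 127∠-90.0° V = 0 - j127 V.
Step 5 — Ohm's law: I = V / Z_total = (0 - j127) / (2640 - j1.713e+04) = 0.007241 - j0.001116 A.
Step 6 — Convert to polar: |I| = 0.007327 A, ∠I = -8.8°.

I = 0.007327∠-8.8° A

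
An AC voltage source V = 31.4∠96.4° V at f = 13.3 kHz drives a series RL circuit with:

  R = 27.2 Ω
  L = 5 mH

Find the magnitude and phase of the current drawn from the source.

Step 1 — Angular frequency: ω = 2π·f = 2π·1.33e+04 = 8.357e+04 rad/s.
Step 2 — Component impedances:
  R: Z = R = 27.2 Ω
  L: Z = jωL = j·8.357e+04·0.005 = 0 + j417.8 Ω
Step 3 — Series combination: Z_total = R + L = 27.2 + j417.8 Ω = 418.7∠86.3° Ω.
Step 4 — Source phasor: V = 31.4∠96.4° V = -3.5 + j31.2 V.
Step 5 — Ohm's law: I = V / Z_total = (-3.5 + j31.2) / (27.2 + j417.8) = 0.07382 + j0.01318 A.
Step 6 — Convert to polar: |I| = 0.07499 A, ∠I = 10.1°.

I = 0.07499∠10.1° A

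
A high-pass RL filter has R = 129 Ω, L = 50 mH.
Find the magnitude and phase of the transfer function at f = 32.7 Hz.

Step 1 — Angular frequency: ω = 2π·32.7 = 205.5 rad/s.
Step 2 — Transfer function: H(jω) = jωL/(R + jωL).
Step 3 — Numerator jωL = j·10.27; denominator R + jωL = 129 + j10.27.
Step 4 — H = 0.006302 + j0.07913.
Step 5 — Magnitude: |H| = 0.07938 (-22.0 dB); phase: φ = 85.4°.

|H| = 0.07938 (-22.0 dB), φ = 85.4°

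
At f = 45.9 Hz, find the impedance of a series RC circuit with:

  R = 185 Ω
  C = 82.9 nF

Step 1 — Angular frequency: ω = 2π·f = 2π·45.9 = 288.4 rad/s.
Step 2 — Component impedances:
  R: Z = R = 185 Ω
  C: Z = 1/(jωC) = -j/(ω·C) = 0 - j4.183e+04 Ω
Step 3 — Series combination: Z_total = R + C = 185 - j4.183e+04 Ω = 4.183e+04∠-89.7° Ω.

Z = 185 - j4.183e+04 Ω = 4.183e+04∠-89.7° Ω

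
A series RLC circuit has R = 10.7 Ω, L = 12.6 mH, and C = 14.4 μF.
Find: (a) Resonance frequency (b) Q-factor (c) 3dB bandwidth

Step 1 — Resonance: ω₀ = 1/√(LC) = 1/√(0.0126·1.44e-05) = 2348 rad/s.
Step 2 — f₀ = ω₀/(2π) = 373.6 Hz.
Step 3 — Series Q: Q = ω₀L/R = 2348·0.0126/10.7 = 2.765.
Step 4 — Bandwidth: Δω = ω₀/Q = 849.2 rad/s; BW = Δω/(2π) = 135.2 Hz.

(a) f₀ = 373.6 Hz  (b) Q = 2.765  (c) BW = 135.2 Hz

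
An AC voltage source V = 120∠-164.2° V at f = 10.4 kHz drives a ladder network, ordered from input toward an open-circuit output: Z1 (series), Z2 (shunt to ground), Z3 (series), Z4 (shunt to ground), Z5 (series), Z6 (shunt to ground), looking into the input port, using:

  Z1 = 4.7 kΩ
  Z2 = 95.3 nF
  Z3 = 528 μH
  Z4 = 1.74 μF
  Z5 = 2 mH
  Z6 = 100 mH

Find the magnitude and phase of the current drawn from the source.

Step 1 — Angular frequency: ω = 2π·f = 2π·1.04e+04 = 6.535e+04 rad/s.
Step 2 — Component impedances:
  Z1: Z = R = 4700 Ω
  Z2: Z = 1/(jωC) = -j/(ω·C) = 0 - j160.6 Ω
  Z3: Z = jωL = j·6.535e+04·0.000528 = 0 + j34.5 Ω
  Z4: Z = 1/(jωC) = -j/(ω·C) = 0 - j8.795 Ω
  Z5: Z = jωL = j·6.535e+04·0.002 = 0 + j130.7 Ω
  Z6: Z = jωL = j·6.535e+04·0.1 = 0 + j6535 Ω
Step 3 — Ladder network (open output): work backward from the far end, alternating series and parallel combinations. Z_in = 4700 + j30.59 Ω = 4700∠0.4° Ω.
Step 4 — Source phasor: V = 120∠-164.2° V = -115.5 - j32.67 V.
Step 5 — Ohm's law: I = V / Z_total = (-115.5 - j32.67) / (4700 + j30.59) = -0.02461 - j0.006792 A.
Step 6 — Convert to polar: |I| = 0.02553 A, ∠I = -164.6°.

I = 0.02553∠-164.6° A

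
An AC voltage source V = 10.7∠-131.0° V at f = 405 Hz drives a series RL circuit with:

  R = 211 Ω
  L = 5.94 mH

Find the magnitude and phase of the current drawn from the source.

Step 1 — Angular frequency: ω = 2π·f = 2π·405 = 2545 rad/s.
Step 2 — Component impedances:
  R: Z = R = 211 Ω
  L: Z = jωL = j·2545·0.00594 = 0 + j15.12 Ω
Step 3 — Series combination: Z_total = R + L = 211 + j15.12 Ω = 211.5∠4.1° Ω.
Step 4 — Source phasor: V = 10.7∠-131.0° V = -7.02 - j8.075 V.
Step 5 — Ohm's law: I = V / Z_total = (-7.02 - j8.075) / (211 + j15.12) = -0.03583 - j0.03571 A.
Step 6 — Convert to polar: |I| = 0.05058 A, ∠I = -135.1°.

I = 0.05058∠-135.1° A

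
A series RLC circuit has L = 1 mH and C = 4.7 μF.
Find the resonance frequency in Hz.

Step 1 — Resonance condition Im(Z)=0 gives ω₀ = 1/√(LC).
Step 2 — ω₀ = 1/√(0.001·4.7e-06) = 1.459e+04 rad/s.
Step 3 — f₀ = ω₀/(2π) = 2322 Hz.

f₀ = 2322 Hz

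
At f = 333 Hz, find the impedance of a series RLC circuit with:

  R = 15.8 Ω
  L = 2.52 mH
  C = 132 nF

Step 1 — Angular frequency: ω = 2π·f = 2π·333 = 2092 rad/s.
Step 2 — Component impedances:
  R: Z = R = 15.8 Ω
  L: Z = jωL = j·2092·0.00252 = 0 + j5.273 Ω
  C: Z = 1/(jωC) = -j/(ω·C) = 0 - j3621 Ω
Step 3 — Series combination: Z_total = R + L + C = 15.8 - j3616 Ω = 3616∠-89.7° Ω.

Z = 15.8 - j3616 Ω = 3616∠-89.7° Ω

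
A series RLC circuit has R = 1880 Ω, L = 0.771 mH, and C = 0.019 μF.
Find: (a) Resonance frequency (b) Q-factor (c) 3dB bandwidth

Step 1 — Resonance: ω₀ = 1/√(LC) = 1/√(0.000771·1.9e-08) = 2.613e+05 rad/s.
Step 2 — f₀ = ω₀/(2π) = 4.158e+04 Hz.
Step 3 — Series Q: Q = ω₀L/R = 2.613e+05·0.000771/1880 = 0.1072.
Step 4 — Bandwidth: Δω = ω₀/Q = 2.438e+06 rad/s; BW = Δω/(2π) = 3.881e+05 Hz.

(a) f₀ = 4.158e+04 Hz  (b) Q = 0.1072  (c) BW = 3.881e+05 Hz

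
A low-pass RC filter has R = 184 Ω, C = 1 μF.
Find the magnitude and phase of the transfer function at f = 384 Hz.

Step 1 — Angular frequency: ω = 2π·384 = 2413 rad/s.
Step 2 — Transfer function: H(jω) = 1/(1 + jωRC).
Step 3 — Denominator: 1 + jωRC = 1 + j·2413·184·1e-06 = 1 + j0.4439.
Step 4 — H = 0.8354 - j0.3709.
Step 5 — Magnitude: |H| = 0.914 (-0.8 dB); phase: φ = -23.9°.

|H| = 0.914 (-0.8 dB), φ = -23.9°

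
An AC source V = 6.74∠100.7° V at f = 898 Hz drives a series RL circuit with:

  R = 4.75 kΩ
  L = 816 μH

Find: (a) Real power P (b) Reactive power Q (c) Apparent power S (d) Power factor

Step 1 — Angular frequency: ω = 2π·f = 2π·898 = 5642 rad/s.
Step 2 — Component impedances:
  R: Z = R = 4750 Ω
  L: Z = jωL = j·5642·0.000816 = 0 + j4.604 Ω
Step 3 — Series combination: Z_total = R + L = 4750 + j4.604 Ω = 4750∠0.1° Ω.
Step 4 — Source phasor: V = 6.74∠100.7° V = -1.251 + j6.623 V.
Step 5 — Current: I = V / Z = -0.0002621 + j0.001395 A = 0.001419∠100.6° A.
Step 6 — Complex power: S = V·I* = 0.009564 + j9.27e-06 VA.
Step 7 — Real power: P = Re(S) = 0.009564 W.
Step 8 — Reactive power: Q = Im(S) = 9.27e-06 VAR.
Step 9 — Apparent power: |S| = 0.009564 VA.
Step 10 — Power factor: PF = P/|S| = 1 (lagging).

(a) P = 0.009564 W  (b) Q = 9.27e-06 VAR  (c) S = 0.009564 VA  (d) PF = 1 (lagging)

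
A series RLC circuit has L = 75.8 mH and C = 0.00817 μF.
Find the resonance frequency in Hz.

Step 1 — Resonance condition Im(Z)=0 gives ω₀ = 1/√(LC).
Step 2 — ω₀ = 1/√(0.0758·8.17e-09) = 4.018e+04 rad/s.
Step 3 — f₀ = ω₀/(2π) = 6395 Hz.

f₀ = 6395 Hz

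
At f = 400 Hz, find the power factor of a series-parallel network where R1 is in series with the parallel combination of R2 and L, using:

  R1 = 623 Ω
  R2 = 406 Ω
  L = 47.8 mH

Step 1 — Angular frequency: ω = 2π·f = 2π·400 = 2513 rad/s.
Step 2 — Component impedances:
  R1: Z = R = 623 Ω
  R2: Z = R = 406 Ω
  L: Z = jωL = j·2513·0.0478 = 0 + j120.1 Ω
Step 3 — Parallel branch: R2 || L = 1/(1/R2 + 1/L) = 32.69 + j110.5 Ω.
Step 4 — Series with R1: Z_total = R1 + (R2 || L) = 655.7 + j110.5 Ω = 664.9∠9.6° Ω.
Step 5 — Power factor: PF = cos(φ) = Re(Z)/|Z| = 655.69/664.93 = 0.9861.
Step 6 — Type: Im(Z) = 110.5 ⇒ lagging (phase φ = 9.6°).

PF = 0.9861 (lagging, φ = 9.6°)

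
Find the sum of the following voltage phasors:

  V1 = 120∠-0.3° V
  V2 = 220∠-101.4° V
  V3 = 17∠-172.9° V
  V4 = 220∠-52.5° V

Step 1 — Convert each phasor to rectangular form:
  V1 = 120·(cos(-0.3°) + j·sin(-0.3°)) = 120 - j0.6283 V
  V2 = 220·(cos(-101.4°) + j·sin(-101.4°)) = -43.48 - j215.7 V
  V3 = 17·(cos(-172.9°) + j·sin(-172.9°)) = -16.87 - j2.101 V
  V4 = 220·(cos(-52.5°) + j·sin(-52.5°)) = 133.9 - j174.5 V
Step 2 — Sum components: V_total = 193.6 - j392.9 V.
Step 3 — Convert to polar: |V_total| = 438 V, ∠V_total = -63.8°.

V_total = 438∠-63.8° V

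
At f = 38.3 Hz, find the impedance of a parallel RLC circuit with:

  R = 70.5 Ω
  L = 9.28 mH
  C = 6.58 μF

Step 1 — Angular frequency: ω = 2π·f = 2π·38.3 = 240.6 rad/s.
Step 2 — Component impedances:
  R: Z = R = 70.5 Ω
  L: Z = jωL = j·240.6·0.00928 = 0 + j2.233 Ω
  C: Z = 1/(jωC) = -j/(ω·C) = 0 - j631.5 Ω
Step 3 — Parallel combination: 1/Z_total = 1/R + 1/L + 1/C; Z_total = 0.07117 + j2.239 Ω = 2.24∠88.2° Ω.

Z = 0.07117 + j2.239 Ω = 2.24∠88.2° Ω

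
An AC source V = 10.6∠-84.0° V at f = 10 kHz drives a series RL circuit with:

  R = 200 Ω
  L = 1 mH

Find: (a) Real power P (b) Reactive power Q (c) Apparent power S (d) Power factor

Step 1 — Angular frequency: ω = 2π·f = 2π·1e+04 = 6.283e+04 rad/s.
Step 2 — Component impedances:
  R: Z = R = 200 Ω
  L: Z = jωL = j·6.283e+04·0.001 = 0 + j62.83 Ω
Step 3 — Series combination: Z_total = R + L = 200 + j62.83 Ω = 209.6∠17.4° Ω.
Step 4 — Source phasor: V = 10.6∠-84.0° V = 1.108 - j10.54 V.
Step 5 — Current: I = V / Z = -0.01003 - j0.04956 A = 0.05056∠-101.4° A.
Step 6 — Complex power: S = V·I* = 0.5113 + j0.1606 VA.
Step 7 — Real power: P = Re(S) = 0.5113 W.
Step 8 — Reactive power: Q = Im(S) = 0.1606 VAR.
Step 9 — Apparent power: |S| = 0.536 VA.
Step 10 — Power factor: PF = P/|S| = 0.954 (lagging).

(a) P = 0.5113 W  (b) Q = 0.1606 VAR  (c) S = 0.536 VA  (d) PF = 0.954 (lagging)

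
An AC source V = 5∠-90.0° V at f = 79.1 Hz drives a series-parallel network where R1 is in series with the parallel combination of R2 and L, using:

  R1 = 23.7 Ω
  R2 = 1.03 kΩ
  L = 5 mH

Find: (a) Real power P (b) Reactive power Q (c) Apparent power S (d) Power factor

Step 1 — Angular frequency: ω = 2π·f = 2π·79.1 = 497 rad/s.
Step 2 — Component impedances:
  R1: Z = R = 23.7 Ω
  R2: Z = R = 1030 Ω
  L: Z = jωL = j·497·0.005 = 0 + j2.485 Ω
Step 3 — Parallel branch: R2 || L = 1/(1/R2 + 1/L) = 0.005995 + j2.485 Ω.
Step 4 — Series with R1: Z_total = R1 + (R2 || L) = 23.71 + j2.485 Ω = 23.84∠6.0° Ω.
Step 5 — Source phasor: V = 5∠-90.0° V = 0 - j5 V.
Step 6 — Current: I = V / Z = -0.02187 - j0.2086 A = 0.2098∠-96.0° A.
Step 7 — Complex power: S = V·I* = 1.043 + j0.1093 VA.
Step 8 — Real power: P = Re(S) = 1.043 W.
Step 9 — Reactive power: Q = Im(S) = 0.1093 VAR.
Step 10 — Apparent power: |S| = 1.049 VA.
Step 11 — Power factor: PF = P/|S| = 0.9946 (lagging).

(a) P = 1.043 W  (b) Q = 0.1093 VAR  (c) S = 1.049 VA  (d) PF = 0.9946 (lagging)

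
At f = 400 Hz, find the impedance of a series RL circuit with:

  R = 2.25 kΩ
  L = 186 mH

Step 1 — Angular frequency: ω = 2π·f = 2π·400 = 2513 rad/s.
Step 2 — Component impedances:
  R: Z = R = 2250 Ω
  L: Z = jωL = j·2513·0.186 = 0 + j467.5 Ω
Step 3 — Series combination: Z_total = R + L = 2250 + j467.5 Ω = 2298∠11.7° Ω.

Z = 2250 + j467.5 Ω = 2298∠11.7° Ω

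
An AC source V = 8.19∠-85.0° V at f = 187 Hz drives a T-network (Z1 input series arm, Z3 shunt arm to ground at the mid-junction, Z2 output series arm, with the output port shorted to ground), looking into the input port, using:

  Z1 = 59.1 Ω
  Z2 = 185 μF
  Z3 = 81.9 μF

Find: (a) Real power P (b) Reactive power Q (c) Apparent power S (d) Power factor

Step 1 — Angular frequency: ω = 2π·f = 2π·187 = 1175 rad/s.
Step 2 — Component impedances:
  Z1: Z = R = 59.1 Ω
  Z2: Z = 1/(jωC) = -j/(ω·C) = 0 - j4.601 Ω
  Z3: Z = 1/(jωC) = -j/(ω·C) = 0 - j10.39 Ω
Step 3 — With the output port shorted to ground, the output series arm Z2 runs from the junction to ground; the shunt arm Z3 also runs from the junction to ground. They appear in parallel: Z3 || Z2 = 0 - j3.189 Ω.
Step 4 — Series with input arm Z1: Z_in = Z1 + (Z3 || Z2) = 59.1 - j3.189 Ω = 59.19∠-3.1° Ω.
Step 5 — Source phasor: V = 8.19∠-85.0° V = 0.7138 - j8.159 V.
Step 6 — Current: I = V / Z = 0.01947 - j0.137 A = 0.1384∠-81.9° A.
Step 7 — Complex power: S = V·I* = 1.132 - j0.06106 VA.
Step 8 — Real power: P = Re(S) = 1.132 W.
Step 9 — Reactive power: Q = Im(S) = -0.06106 VAR.
Step 10 — Apparent power: |S| = 1.133 VA.
Step 11 — Power factor: PF = P/|S| = 0.9985 (leading).

(a) P = 1.132 W  (b) Q = -0.06106 VAR  (c) S = 1.133 VA  (d) PF = 0.9985 (leading)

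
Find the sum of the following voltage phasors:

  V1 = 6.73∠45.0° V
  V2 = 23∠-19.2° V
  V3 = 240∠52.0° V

Step 1 — Convert each phasor to rectangular form:
  V1 = 6.73·(cos(45.0°) + j·sin(45.0°)) = 4.759 + j4.759 V
  V2 = 23·(cos(-19.2°) + j·sin(-19.2°)) = 21.72 - j7.564 V
  V3 = 240·(cos(52.0°) + j·sin(52.0°)) = 147.8 + j189.1 V
Step 2 — Sum components: V_total = 174.2 + j186.3 V.
Step 3 — Convert to polar: |V_total| = 255.1 V, ∠V_total = 46.9°.

V_total = 255.1∠46.9° V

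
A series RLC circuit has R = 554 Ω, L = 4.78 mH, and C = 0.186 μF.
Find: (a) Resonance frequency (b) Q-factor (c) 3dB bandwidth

Step 1 — Resonance condition Im(Z)=0 gives ω₀ = 1/√(LC).
Step 2 — ω₀ = 1/√(0.00478·1.86e-07) = 3.354e+04 rad/s.
Step 3 — f₀ = ω₀/(2π) = 5338 Hz.
Step 4 — Series Q: Q = ω₀L/R = 3.354e+04·0.00478/554 = 0.2894.
Step 5 — 3dB bandwidth: Δω = ω₀/Q = 1.159e+05 rad/s; BW = Δω/(2π) = 1.845e+04 Hz.

(a) f₀ = 5338 Hz  (b) Q = 0.2894  (c) BW = 1.845e+04 Hz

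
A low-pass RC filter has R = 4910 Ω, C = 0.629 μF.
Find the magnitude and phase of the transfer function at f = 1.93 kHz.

Step 1 — Angular frequency: ω = 2π·1930 = 1.213e+04 rad/s.
Step 2 — Transfer function: H(jω) = 1/(1 + jωRC).
Step 3 — Denominator: 1 + jωRC = 1 + j·1.213e+04·4910·6.29e-07 = 1 + j37.45.
Step 4 — H = 0.0007124 - j0.02668.
Step 5 — Magnitude: |H| = 0.02669 (-31.5 dB); phase: φ = -88.5°.

|H| = 0.02669 (-31.5 dB), φ = -88.5°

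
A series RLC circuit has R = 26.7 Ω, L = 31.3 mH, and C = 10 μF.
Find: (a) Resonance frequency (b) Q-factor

Step 1 — Resonance condition Im(Z)=0 gives ω₀ = 1/√(LC).
Step 2 — ω₀ = 1/√(0.0313·1e-05) = 1787 rad/s.
Step 3 — f₀ = ω₀/(2π) = 284.5 Hz.
Step 4 — Series Q: Q = ω₀L/R = 1787·0.0313/26.7 = 2.095.

(a) f₀ = 284.5 Hz  (b) Q = 2.095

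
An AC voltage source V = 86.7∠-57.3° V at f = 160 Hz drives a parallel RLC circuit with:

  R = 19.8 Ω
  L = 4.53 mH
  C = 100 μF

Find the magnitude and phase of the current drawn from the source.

Step 1 — Angular frequency: ω = 2π·f = 2π·160 = 1005 rad/s.
Step 2 — Component impedances:
  R: Z = R = 19.8 Ω
  L: Z = jωL = j·1005·0.00453 = 0 + j4.554 Ω
  C: Z = 1/(jωC) = -j/(ω·C) = 0 - j9.947 Ω
Step 3 — Parallel combination: 1/Z_total = 1/R + 1/L + 1/C; Z_total = 3.02 + j7.119 Ω = 7.733∠67.0° Ω.
Step 4 — Source phasor: V = 86.7∠-57.3° V = 46.84 - j72.96 V.
Step 5 — Ohm's law: I = V / Z_total = (46.84 - j72.96) / (3.02 + j7.119) = -6.32 - j9.261 A.
Step 6 — Convert to polar: |I| = 11.21 A, ∠I = -124.3°.

I = 11.21∠-124.3° A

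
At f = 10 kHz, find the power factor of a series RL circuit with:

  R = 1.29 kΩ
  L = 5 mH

Step 1 — Angular frequency: ω = 2π·f = 2π·1e+04 = 6.283e+04 rad/s.
Step 2 — Component impedances:
  R: Z = R = 1290 Ω
  L: Z = jωL = j·6.283e+04·0.005 = 0 + j314.2 Ω
Step 3 — Series combination: Z_total = R + L = 1290 + j314.2 Ω = 1328∠13.7° Ω.
Step 4 — Power factor: PF = cos(φ) = Re(Z)/|Z| = 1290/1327.7 = 0.9716.
Step 5 — Type: Im(Z) = 314.2 ⇒ lagging (phase φ = 13.7°).

PF = 0.9716 (lagging, φ = 13.7°)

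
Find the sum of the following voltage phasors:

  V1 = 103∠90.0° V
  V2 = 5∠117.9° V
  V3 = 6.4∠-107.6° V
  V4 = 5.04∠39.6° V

Step 1 — Convert each phasor to rectangular form:
  V1 = 103·(cos(90.0°) + j·sin(90.0°)) = 0 + j103 V
  V2 = 5·(cos(117.9°) + j·sin(117.9°)) = -2.34 + j4.419 V
  V3 = 6.4·(cos(-107.6°) + j·sin(-107.6°)) = -1.935 - j6.1 V
  V4 = 5.04·(cos(39.6°) + j·sin(39.6°)) = 3.883 + j3.213 V
Step 2 — Sum components: V_total = -0.3914 + j104.5 V.
Step 3 — Convert to polar: |V_total| = 104.5 V, ∠V_total = 90.2°.

V_total = 104.5∠90.2° V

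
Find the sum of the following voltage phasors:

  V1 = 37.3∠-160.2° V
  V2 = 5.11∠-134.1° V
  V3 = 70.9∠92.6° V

Step 1 — Convert each phasor to rectangular form:
  V1 = 37.3·(cos(-160.2°) + j·sin(-160.2°)) = -35.09 - j12.63 V
  V2 = 5.11·(cos(-134.1°) + j·sin(-134.1°)) = -3.556 - j3.67 V
  V3 = 70.9·(cos(92.6°) + j·sin(92.6°)) = -3.216 + j70.83 V
Step 2 — Sum components: V_total = -41.87 + j54.52 V.
Step 3 — Convert to polar: |V_total| = 68.74 V, ∠V_total = 127.5°.

V_total = 68.74∠127.5° V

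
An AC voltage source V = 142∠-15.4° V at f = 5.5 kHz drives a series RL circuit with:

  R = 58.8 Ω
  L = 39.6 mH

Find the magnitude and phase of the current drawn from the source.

Step 1 — Angular frequency: ω = 2π·f = 2π·5500 = 3.456e+04 rad/s.
Step 2 — Component impedances:
  R: Z = R = 58.8 Ω
  L: Z = jωL = j·3.456e+04·0.0396 = 0 + j1368 Ω
Step 3 — Series combination: Z_total = R + L = 58.8 + j1368 Ω = 1370∠87.5° Ω.
Step 4 — Source phasor: V = 142∠-15.4° V = 136.9 - j37.71 V.
Step 5 — Ohm's law: I = V / Z_total = (136.9 - j37.71) / (58.8 + j1368) = -0.02321 - j0.101 A.
Step 6 — Convert to polar: |I| = 0.1037 A, ∠I = -102.9°.

I = 0.1037∠-102.9° A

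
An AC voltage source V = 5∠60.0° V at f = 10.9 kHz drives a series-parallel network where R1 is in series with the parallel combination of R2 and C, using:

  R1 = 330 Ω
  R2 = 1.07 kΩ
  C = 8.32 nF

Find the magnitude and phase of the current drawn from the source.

Step 1 — Angular frequency: ω = 2π·f = 2π·1.09e+04 = 6.849e+04 rad/s.
Step 2 — Component impedances:
  R1: Z = R = 330 Ω
  R2: Z = R = 1070 Ω
  C: Z = 1/(jωC) = -j/(ω·C) = 0 - j1755 Ω
Step 3 — Parallel branch: R2 || C = 1/(1/R2 + 1/C) = 780 - j475.6 Ω.
Step 4 — Series with R1: Z_total = R1 + (R2 || C) = 1110 - j475.6 Ω = 1208∠-23.2° Ω.
Step 5 — Source phasor: V = 5∠60.0° V = 2.5 + j4.33 V.
Step 6 — Ohm's law: I = V / Z_total = (2.5 + j4.33) / (1110 - j475.6) = 0.0004908 + j0.004111 A.
Step 7 — Convert to polar: |I| = 0.00414 A, ∠I = 83.2°.

I = 0.00414∠83.2° A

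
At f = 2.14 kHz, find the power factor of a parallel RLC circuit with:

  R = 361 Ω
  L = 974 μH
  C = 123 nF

Step 1 — Angular frequency: ω = 2π·f = 2π·2140 = 1.345e+04 rad/s.
Step 2 — Component impedances:
  R: Z = R = 361 Ω
  L: Z = jωL = j·1.345e+04·0.000974 = 0 + j13.1 Ω
  C: Z = 1/(jωC) = -j/(ω·C) = 0 - j604.6 Ω
Step 3 — Parallel combination: 1/Z_total = 1/R + 1/L + 1/C; Z_total = 0.4957 + j13.37 Ω = 13.38∠87.9° Ω.
Step 4 — Power factor: PF = cos(φ) = Re(Z)/|Z| = 0.4957/13.377 = 0.03706.
Step 5 — Type: Im(Z) = 13.37 ⇒ lagging (phase φ = 87.9°).

PF = 0.03706 (lagging, φ = 87.9°)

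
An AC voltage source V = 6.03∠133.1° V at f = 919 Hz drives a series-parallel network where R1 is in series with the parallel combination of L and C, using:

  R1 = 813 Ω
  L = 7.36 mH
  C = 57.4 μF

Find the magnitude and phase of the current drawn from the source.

Step 1 — Angular frequency: ω = 2π·f = 2π·919 = 5774 rad/s.
Step 2 — Component impedances:
  R1: Z = R = 813 Ω
  L: Z = jωL = j·5774·0.00736 = 0 + j42.5 Ω
  C: Z = 1/(jωC) = -j/(ω·C) = 0 - j3.017 Ω
Step 3 — Parallel branch: L || C = 1/(1/L + 1/C) = 0 - j3.248 Ω.
Step 4 — Series with R1: Z_total = R1 + (L || C) = 813 - j3.248 Ω = 813∠-0.2° Ω.
Step 5 — Source phasor: V = 6.03∠133.1° V = -4.12 + j4.403 V.
Step 6 — Ohm's law: I = V / Z_total = (-4.12 + j4.403) / (813 - j3.248) = -0.005089 + j0.005395 A.
Step 7 — Convert to polar: |I| = 0.007417 A, ∠I = 133.3°.

I = 0.007417∠133.3° A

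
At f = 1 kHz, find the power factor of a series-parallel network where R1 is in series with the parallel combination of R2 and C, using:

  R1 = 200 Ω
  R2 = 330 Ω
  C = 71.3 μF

Step 1 — Angular frequency: ω = 2π·f = 2π·1000 = 6283 rad/s.
Step 2 — Component impedances:
  R1: Z = R = 200 Ω
  R2: Z = R = 330 Ω
  C: Z = 1/(jωC) = -j/(ω·C) = 0 - j2.232 Ω
Step 3 — Parallel branch: R2 || C = 1/(1/R2 + 1/C) = 0.0151 - j2.232 Ω.
Step 4 — Series with R1: Z_total = R1 + (R2 || C) = 200 - j2.232 Ω = 200∠-0.6° Ω.
Step 5 — Power factor: PF = cos(φ) = Re(Z)/|Z| = 200.015/200.028 = 0.9999.
Step 6 — Type: Im(Z) = -2.232 ⇒ leading (phase φ = -0.6°).

PF = 0.9999 (leading, φ = -0.6°)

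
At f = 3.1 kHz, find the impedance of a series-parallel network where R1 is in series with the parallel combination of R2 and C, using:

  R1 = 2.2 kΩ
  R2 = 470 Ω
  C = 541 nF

Step 1 — Angular frequency: ω = 2π·f = 2π·3100 = 1.948e+04 rad/s.
Step 2 — Component impedances:
  R1: Z = R = 2200 Ω
  R2: Z = R = 470 Ω
  C: Z = 1/(jωC) = -j/(ω·C) = 0 - j94.9 Ω
Step 3 — Parallel branch: R2 || C = 1/(1/R2 + 1/C) = 18.41 - j91.18 Ω.
Step 4 — Series with R1: Z_total = R1 + (R2 || C) = 2218 - j91.18 Ω = 2220∠-2.4° Ω.

Z = 2218 - j91.18 Ω = 2220∠-2.4° Ω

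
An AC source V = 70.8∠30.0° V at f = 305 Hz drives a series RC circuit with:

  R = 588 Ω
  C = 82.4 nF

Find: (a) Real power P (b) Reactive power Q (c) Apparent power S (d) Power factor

Step 1 — Angular frequency: ω = 2π·f = 2π·305 = 1916 rad/s.
Step 2 — Component impedances:
  R: Z = R = 588 Ω
  C: Z = 1/(jωC) = -j/(ω·C) = 0 - j6333 Ω
Step 3 — Series combination: Z_total = R + C = 588 - j6333 Ω = 6360∠-84.7° Ω.
Step 4 — Source phasor: V = 70.8∠30.0° V = 61.31 + j35.4 V.
Step 5 — Current: I = V / Z = -0.004651 + j0.01011 A = 0.01113∠114.7° A.
Step 6 — Complex power: S = V·I* = 0.07287 - j0.7848 VA.
Step 7 — Real power: P = Re(S) = 0.07287 W.
Step 8 — Reactive power: Q = Im(S) = -0.7848 VAR.
Step 9 — Apparent power: |S| = 0.7882 VA.
Step 10 — Power factor: PF = P/|S| = 0.09245 (leading).

(a) P = 0.07287 W  (b) Q = -0.7848 VAR  (c) S = 0.7882 VA  (d) PF = 0.09245 (leading)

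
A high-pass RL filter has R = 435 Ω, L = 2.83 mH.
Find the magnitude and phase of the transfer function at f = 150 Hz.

Step 1 — Angular frequency: ω = 2π·150 = 942.5 rad/s.
Step 2 — Transfer function: H(jω) = jωL/(R + jωL).
Step 3 — Numerator jωL = j·2.667; denominator R + jωL = 435 + j2.667.
Step 4 — H = 3.759e-05 + j0.006131.
Step 5 — Magnitude: |H| = 0.006131 (-44.2 dB); phase: φ = 89.6°.

|H| = 0.006131 (-44.2 dB), φ = 89.6°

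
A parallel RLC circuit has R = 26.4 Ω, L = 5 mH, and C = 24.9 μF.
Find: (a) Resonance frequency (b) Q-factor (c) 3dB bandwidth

Step 1 — Resonance: ω₀ = 1/√(LC) = 1/√(0.005·2.49e-05) = 2834 rad/s.
Step 2 — f₀ = ω₀/(2π) = 451.1 Hz.
Step 3 — Parallel Q: Q = R/(ω₀L) = 26.4/(2834·0.005) = 1.863.
Step 4 — Bandwidth: Δω = ω₀/Q = 1521 rad/s; BW = Δω/(2π) = 242.1 Hz.

(a) f₀ = 451.1 Hz  (b) Q = 1.863  (c) BW = 242.1 Hz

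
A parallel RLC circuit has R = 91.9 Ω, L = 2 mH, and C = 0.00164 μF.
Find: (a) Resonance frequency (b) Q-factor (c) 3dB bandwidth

Step 1 — Resonance: ω₀ = 1/√(LC) = 1/√(0.002·1.64e-09) = 5.522e+05 rad/s.
Step 2 — f₀ = ω₀/(2π) = 8.788e+04 Hz.
Step 3 — Parallel Q: Q = R/(ω₀L) = 91.9/(5.522e+05·0.002) = 0.08322.
Step 4 — Bandwidth: Δω = ω₀/Q = 6.635e+06 rad/s; BW = Δω/(2π) = 1.056e+06 Hz.

(a) f₀ = 8.788e+04 Hz  (b) Q = 0.08322  (c) BW = 1.056e+06 Hz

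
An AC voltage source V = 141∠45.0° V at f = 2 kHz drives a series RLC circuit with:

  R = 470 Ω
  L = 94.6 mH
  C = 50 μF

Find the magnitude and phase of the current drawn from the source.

Step 1 — Angular frequency: ω = 2π·f = 2π·2000 = 1.257e+04 rad/s.
Step 2 — Component impedances:
  R: Z = R = 470 Ω
  L: Z = jωL = j·1.257e+04·0.0946 = 0 + j1189 Ω
  C: Z = 1/(jωC) = -j/(ω·C) = 0 - j1.592 Ω
Step 3 — Series combination: Z_total = R + L + C = 470 + j1187 Ω = 1277∠68.4° Ω.
Step 4 — Source phasor: V = 141∠45.0° V = 99.7 + j99.7 V.
Step 5 — Ohm's law: I = V / Z_total = (99.7 + j99.7) / (470 + j1187) = 0.1013 - j0.04386 A.
Step 6 — Convert to polar: |I| = 0.1104 A, ∠I = -23.4°.

I = 0.1104∠-23.4° A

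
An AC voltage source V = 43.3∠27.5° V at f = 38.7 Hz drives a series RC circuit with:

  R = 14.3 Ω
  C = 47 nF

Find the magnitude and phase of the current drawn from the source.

Step 1 — Angular frequency: ω = 2π·f = 2π·38.7 = 243.2 rad/s.
Step 2 — Component impedances:
  R: Z = R = 14.3 Ω
  C: Z = 1/(jωC) = -j/(ω·C) = 0 - j8.75e+04 Ω
Step 3 — Series combination: Z_total = R + C = 14.3 - j8.75e+04 Ω = 8.75e+04∠-90.0° Ω.
Step 4 — Source phasor: V = 43.3∠27.5° V = 38.41 + j19.99 V.
Step 5 — Ohm's law: I = V / Z_total = (38.41 + j19.99) / (14.3 - j8.75e+04) = -0.0002284 + j0.000439 A.
Step 6 — Convert to polar: |I| = 0.0004949 A, ∠I = 117.5°.

I = 0.0004949∠117.5° A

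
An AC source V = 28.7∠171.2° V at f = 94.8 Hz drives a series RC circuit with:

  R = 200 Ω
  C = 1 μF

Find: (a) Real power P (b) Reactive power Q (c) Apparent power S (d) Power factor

Step 1 — Angular frequency: ω = 2π·f = 2π·94.8 = 595.6 rad/s.
Step 2 — Component impedances:
  R: Z = R = 200 Ω
  C: Z = 1/(jωC) = -j/(ω·C) = 0 - j1679 Ω
Step 3 — Series combination: Z_total = R + C = 200 - j1679 Ω = 1691∠-83.2° Ω.
Step 4 — Source phasor: V = 28.7∠171.2° V = -28.36 + j4.391 V.
Step 5 — Current: I = V / Z = -0.004563 - j0.01635 A = 0.01698∠-105.6° A.
Step 6 — Complex power: S = V·I* = 0.05763 - j0.4838 VA.
Step 7 — Real power: P = Re(S) = 0.05763 W.
Step 8 — Reactive power: Q = Im(S) = -0.4838 VAR.
Step 9 — Apparent power: |S| = 0.4872 VA.
Step 10 — Power factor: PF = P/|S| = 0.1183 (leading).

(a) P = 0.05763 W  (b) Q = -0.4838 VAR  (c) S = 0.4872 VA  (d) PF = 0.1183 (leading)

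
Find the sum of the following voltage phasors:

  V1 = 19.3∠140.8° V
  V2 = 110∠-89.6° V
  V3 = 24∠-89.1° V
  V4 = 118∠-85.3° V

Step 1 — Convert each phasor to rectangular form:
  V1 = 19.3·(cos(140.8°) + j·sin(140.8°)) = -14.96 + j12.2 V
  V2 = 110·(cos(-89.6°) + j·sin(-89.6°)) = 0.7679 - j110 V
  V3 = 24·(cos(-89.1°) + j·sin(-89.1°)) = 0.377 - j24 V
  V4 = 118·(cos(-85.3°) + j·sin(-85.3°)) = 9.669 - j117.6 V
Step 2 — Sum components: V_total = -4.143 - j239.4 V.
Step 3 — Convert to polar: |V_total| = 239.4 V, ∠V_total = -91.0°.

V_total = 239.4∠-91.0° V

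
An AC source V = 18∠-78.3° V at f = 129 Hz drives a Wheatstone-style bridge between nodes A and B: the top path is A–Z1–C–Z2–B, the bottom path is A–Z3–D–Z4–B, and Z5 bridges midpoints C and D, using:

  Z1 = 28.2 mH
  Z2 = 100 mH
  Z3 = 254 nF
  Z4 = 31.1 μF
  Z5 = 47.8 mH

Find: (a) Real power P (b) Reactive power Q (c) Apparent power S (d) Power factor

Step 1 — Angular frequency: ω = 2π·f = 2π·129 = 810.5 rad/s.
Step 2 — Component impedances:
  Z1: Z = jωL = j·810.5·0.0282 = 0 + j22.86 Ω
  Z2: Z = jωL = j·810.5·0.1 = 0 + j81.05 Ω
  Z3: Z = 1/(jωC) = -j/(ω·C) = 0 - j4857 Ω
  Z4: Z = 1/(jωC) = -j/(ω·C) = 0 - j39.67 Ω
  Z5: Z = jωL = j·810.5·0.0478 = 0 + j38.74 Ω
Step 3 — Bridge requires nodal analysis (the Z5 bridge couples midpoints C and D, so the two paths cannot be reduced to a simple series/parallel combination). Setting node B to ground and injecting 1 A at node A, the 3-node admittance system at A, C, D solves to V_A = Z_AB = 0 + j22.72 Ω = 22.72∠90.0° Ω.
Step 4 — Source phasor: V = 18∠-78.3° V = 3.65 - j17.63 V.
Step 5 — Current: I = V / Z = -0.7758 - j0.1607 A = 0.7923∠-168.3° A.
Step 6 — Complex power: S = V·I* = 0 + j14.26 VA.
Step 7 — Real power: P = Re(S) = 0 W.
Step 8 — Reactive power: Q = Im(S) = 14.26 VAR.
Step 9 — Apparent power: |S| = 14.26 VA.
Step 10 — Power factor: PF = P/|S| = 0 (lagging).

(a) P = 0 W  (b) Q = 14.26 VAR  (c) S = 14.26 VA  (d) PF = 0 (lagging)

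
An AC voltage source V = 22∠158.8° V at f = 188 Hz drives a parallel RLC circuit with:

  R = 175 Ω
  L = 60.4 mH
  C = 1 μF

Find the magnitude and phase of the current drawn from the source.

Step 1 — Angular frequency: ω = 2π·f = 2π·188 = 1181 rad/s.
Step 2 — Component impedances:
  R: Z = R = 175 Ω
  L: Z = jωL = j·1181·0.0604 = 0 + j71.35 Ω
  C: Z = 1/(jωC) = -j/(ω·C) = 0 - j846.6 Ω
Step 3 — Parallel combination: 1/Z_total = 1/R + 1/L + 1/C; Z_total = 28.95 + j65.02 Ω = 71.18∠66.0° Ω.
Step 4 — Source phasor: V = 22∠158.8° V = -20.51 + j7.956 V.
Step 5 — Ohm's law: I = V / Z_total = (-20.51 + j7.956) / (28.95 + j65.02) = -0.0151 + j0.3087 A.
Step 6 — Convert to polar: |I| = 0.3091 A, ∠I = 92.8°.

I = 0.3091∠92.8° A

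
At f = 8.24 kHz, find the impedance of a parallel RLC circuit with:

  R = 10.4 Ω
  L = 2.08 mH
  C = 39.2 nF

Step 1 — Angular frequency: ω = 2π·f = 2π·8240 = 5.177e+04 rad/s.
Step 2 — Component impedances:
  R: Z = R = 10.4 Ω
  L: Z = jωL = j·5.177e+04·0.00208 = 0 + j107.7 Ω
  C: Z = 1/(jωC) = -j/(ω·C) = 0 - j492.7 Ω
Step 3 — Parallel combination: 1/Z_total = 1/R + 1/L + 1/C; Z_total = 10.34 + j0.7804 Ω = 10.37∠4.3° Ω.

Z = 10.34 + j0.7804 Ω = 10.37∠4.3° Ω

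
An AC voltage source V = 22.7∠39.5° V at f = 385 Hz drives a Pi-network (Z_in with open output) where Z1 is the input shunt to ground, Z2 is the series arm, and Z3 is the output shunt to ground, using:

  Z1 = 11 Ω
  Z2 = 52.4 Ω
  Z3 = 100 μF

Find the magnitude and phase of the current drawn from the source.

Step 1 — Angular frequency: ω = 2π·f = 2π·385 = 2419 rad/s.
Step 2 — Component impedances:
  Z1: Z = R = 11 Ω
  Z2: Z = R = 52.4 Ω
  Z3: Z = 1/(jωC) = -j/(ω·C) = 0 - j4.134 Ω
Step 3 — With open output, the series arm Z2 and the output shunt Z3 appear in series to ground: Z2 + Z3 = 52.4 - j4.134 Ω.
Step 4 — Parallel with input shunt Z1: Z_in = Z1 || (Z2 + Z3) = 9.1 - j0.1239 Ω = 9.1∠-0.8° Ω.
Step 5 — Source phasor: V = 22.7∠39.5° V = 17.52 + j14.44 V.
Step 6 — Ohm's law: I = V / Z_total = (17.52 + j14.44) / (9.1 - j0.1239) = 1.903 + j1.613 A.
Step 7 — Convert to polar: |I| = 2.494 A, ∠I = 40.3°.

I = 2.494∠40.3° A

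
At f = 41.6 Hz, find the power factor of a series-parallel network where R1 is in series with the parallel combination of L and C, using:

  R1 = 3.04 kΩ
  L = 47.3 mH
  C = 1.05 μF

Step 1 — Angular frequency: ω = 2π·f = 2π·41.6 = 261.4 rad/s.
Step 2 — Component impedances:
  R1: Z = R = 3040 Ω
  L: Z = jωL = j·261.4·0.0473 = 0 + j12.36 Ω
  C: Z = 1/(jωC) = -j/(ω·C) = 0 - j3644 Ω
Step 3 — Parallel branch: L || C = 1/(1/L + 1/C) = 0 + j12.41 Ω.
Step 4 — Series with R1: Z_total = R1 + (L || C) = 3040 + j12.41 Ω = 3040∠0.2° Ω.
Step 5 — Power factor: PF = cos(φ) = Re(Z)/|Z| = 3040/3040 = 1.
Step 6 — Type: Im(Z) = 12.41 ⇒ lagging (phase φ = 0.2°).

PF = 1 (lagging, φ = 0.2°)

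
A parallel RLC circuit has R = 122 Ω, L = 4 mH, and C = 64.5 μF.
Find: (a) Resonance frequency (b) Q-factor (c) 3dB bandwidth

Step 1 — Resonance: ω₀ = 1/√(LC) = 1/√(0.004·6.45e-05) = 1969 rad/s.
Step 2 — f₀ = ω₀/(2π) = 313.3 Hz.
Step 3 — Parallel Q: Q = R/(ω₀L) = 122/(1969·0.004) = 15.49.
Step 4 — Bandwidth: Δω = ω₀/Q = 127.1 rad/s; BW = Δω/(2π) = 20.23 Hz.

(a) f₀ = 313.3 Hz  (b) Q = 15.49  (c) BW = 20.23 Hz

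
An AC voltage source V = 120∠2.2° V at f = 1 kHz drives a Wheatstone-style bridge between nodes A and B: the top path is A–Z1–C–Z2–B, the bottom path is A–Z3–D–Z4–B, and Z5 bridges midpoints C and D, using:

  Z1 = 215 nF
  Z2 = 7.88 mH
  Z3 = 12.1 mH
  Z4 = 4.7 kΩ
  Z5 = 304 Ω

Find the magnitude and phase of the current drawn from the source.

Step 1 — Angular frequency: ω = 2π·f = 2π·1000 = 6283 rad/s.
Step 2 — Component impedances:
  Z1: Z = 1/(jωC) = -j/(ω·C) = 0 - j740.3 Ω
  Z2: Z = jωL = j·6283·0.00788 = 0 + j49.51 Ω
  Z3: Z = jωL = j·6283·0.0121 = 0 + j76.03 Ω
  Z4: Z = R = 4700 Ω
  Z5: Z = R = 304 Ω
Step 3 — Bridge requires nodal analysis (the Z5 bridge couples midpoints C and D, so the two paths cannot be reduced to a simple series/parallel combination). Setting node B to ground and injecting 1 A at node A, the 3-node admittance system at A, C, D solves to V_A = Z_AB = 297.5 + j0.07168 Ω = 297.5∠0.0° Ω.
Step 4 — Source phasor: V = 120∠2.2° V = 119.9 + j4.607 V.
Step 5 — Ohm's law: I = V / Z_total = (119.9 + j4.607) / (297.5 + j0.07168) = 0.4031 + j0.01539 A.
Step 6 — Convert to polar: |I| = 0.4034 A, ∠I = 2.2°.

I = 0.4034∠2.2° A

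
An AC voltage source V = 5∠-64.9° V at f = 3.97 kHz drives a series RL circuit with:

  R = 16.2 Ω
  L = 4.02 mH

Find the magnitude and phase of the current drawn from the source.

Step 1 — Angular frequency: ω = 2π·f = 2π·3970 = 2.494e+04 rad/s.
Step 2 — Component impedances:
  R: Z = R = 16.2 Ω
  L: Z = jωL = j·2.494e+04·0.00402 = 0 + j100.3 Ω
Step 3 — Series combination: Z_total = R + L = 16.2 + j100.3 Ω = 101.6∠80.8° Ω.
Step 4 — Source phasor: V = 5∠-64.9° V = 2.121 - j4.528 V.
Step 5 — Ohm's law: I = V / Z_total = (2.121 - j4.528) / (16.2 + j100.3) = -0.04068 - j0.02772 A.
Step 6 — Convert to polar: |I| = 0.04922 A, ∠I = -145.7°.

I = 0.04922∠-145.7° A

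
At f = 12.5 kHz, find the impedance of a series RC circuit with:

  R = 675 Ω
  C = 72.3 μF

Step 1 — Angular frequency: ω = 2π·f = 2π·1.25e+04 = 7.854e+04 rad/s.
Step 2 — Component impedances:
  R: Z = R = 675 Ω
  C: Z = 1/(jωC) = -j/(ω·C) = 0 - j0.1761 Ω
Step 3 — Series combination: Z_total = R + C = 675 - j0.1761 Ω = 675∠-0.0° Ω.

Z = 675 - j0.1761 Ω = 675∠-0.0° Ω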